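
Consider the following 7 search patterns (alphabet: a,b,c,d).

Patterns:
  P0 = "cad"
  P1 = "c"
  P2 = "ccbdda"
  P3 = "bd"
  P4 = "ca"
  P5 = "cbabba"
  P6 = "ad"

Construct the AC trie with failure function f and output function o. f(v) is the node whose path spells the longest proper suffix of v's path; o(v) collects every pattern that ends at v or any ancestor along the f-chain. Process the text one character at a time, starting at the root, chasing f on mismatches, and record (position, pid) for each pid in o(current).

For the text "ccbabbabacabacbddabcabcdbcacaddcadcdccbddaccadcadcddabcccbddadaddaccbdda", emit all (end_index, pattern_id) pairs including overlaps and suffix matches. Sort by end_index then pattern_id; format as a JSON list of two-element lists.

Construct AC machine:
Trie nodes:
  0='ε' goto a→16 b→9 c→1
  1='c' goto a→2 b→11 c→4  ←P1
  2='ca' goto d→3  ←P4
  3='cad' goto ·  ←P0
  4='cc' goto b→5
  5='ccb' goto d→6
  6='ccbd' goto d→7
  7='ccbdd' goto a→8
  8='ccbdda' goto ·  ←P2
  9='b' goto d→10
  10='bd' goto ·  ←P3
  11='cb' goto a→12
  12='cba' goto b→13
  13='cbab' goto b→14
  14='cbabb' goto a→15
  15='cbabba' goto ·  ←P5
  16='a' goto d→17
  17='ad' goto ·  ←P6

Failure links (BFS by depth):
  n1('c'): parent n0 fail=0; on 'c' 0 → fail=0;  out {1}∪∅={1}
  n9('b'): parent n0 fail=0; on 'b' 0 → fail=0;  out ∅∪∅=∅
  n16('a'): parent n0 fail=0; on 'a' 0 → fail=0;  out ∅∪∅=∅
  n2('ca'): parent n1 fail=0; on 'a' 0 → fail=16;  out {4}∪∅={4}
  n4('cc'): parent n1 fail=0; on 'c' 0 → fail=1;  out ∅∪{1}={1}
  n10('bd'): parent n9 fail=0; on 'd' 0 → fail=0;  out {3}∪∅={3}
  n11('cb'): parent n1 fail=0; on 'b' 0 → fail=9;  out ∅∪∅=∅
  n17('ad'): parent n16 fail=0; on 'd' 0 → fail=0;  out {6}∪∅={6}
  n3('cad'): parent n2 fail=16; on 'd' 16 → fail=17;  out {0}∪{6}={0,6}
  n5('ccb'): parent n4 fail=1; on 'b' 1 → fail=11;  out ∅∪∅=∅
  n12('cba'): parent n11 fail=9; on 'a' 9→0 → fail=16;  out ∅∪∅=∅
  n6('ccbd'): parent n5 fail=11; on 'd' 11→9 → fail=10;  out ∅∪{3}={3}
  n13('cbab'): parent n12 fail=16; on 'b' 16→0 → fail=9;  out ∅∪∅=∅
  n7('ccbdd'): parent n6 fail=10; on 'd' 10→0 → fail=0;  out ∅∪∅=∅
  n14('cbabb'): parent n13 fail=9; on 'b' 9→0 → fail=9;  out ∅∪∅=∅
  n8('ccbdda'): parent n7 fail=0; on 'a' 0 → fail=16;  out {2}∪∅={2}
  n15('cbabba'): parent n14 fail=9; on 'a' 9→0 → fail=16;  out {5}∪∅={5}

Run:
pos 0 'c': at 1  → match P1@[0:0]
pos 1 'c': at 4  → match P1@[1:1]
pos 2 'b': at 5
pos 3 'a': at 12 (via fail)
pos 4 'b': at 13
pos 5 'b': at 14
pos 6 'a': at 15  → match P5@[1:6]
pos 7 'b': at 9 (via fail)
pos 8 'a': at 16 (via fail)
pos 9 'c': at 1 (via fail)  → match P1@[9:9]
pos 10 'a': at 2  → match P4@[9:10]
pos 11 'b': at 9 (via fail)
pos 12 'a': at 16 (via fail)
pos 13 'c': at 1 (via fail)  → match P1@[13:13]
pos 14 'b': at 11
pos 15 'd': at 10 (via fail)  → match P3@[14:15]
pos 16 'd': at 0 (via fail)
pos 17 'a': at 16
pos 18 'b': at 9 (via fail)
pos 19 'c': at 1 (via fail)  → match P1@[19:19]
pos 20 'a': at 2  → match P4@[19:20]
pos 21 'b': at 9 (via fail)
pos 22 'c': at 1 (via fail)  → match P1@[22:22]
pos 23 'd': at 0 (via fail)
pos 24 'b': at 9
pos 25 'c': at 1 (via fail)  → match P1@[25:25]
pos 26 'a': at 2  → match P4@[25:26]
pos 27 'c': at 1 (via fail)  → match P1@[27:27]
pos 28 'a': at 2  → match P4@[27:28]
pos 29 'd': at 3  → match P0@[27:29],P6@[28:29]
pos 30 'd': at 0 (via fail)
pos 31 'c': at 1  → match P1@[31:31]
pos 32 'a': at 2  → match P4@[31:32]
pos 33 'd': at 3  → match P0@[31:33],P6@[32:33]
pos 34 'c': at 1 (via fail)  → match P1@[34:34]
pos 35 'd': at 0 (via fail)
pos 36 'c': at 1  → match P1@[36:36]
pos 37 'c': at 4  → match P1@[37:37]
pos 38 'b': at 5
pos 39 'd': at 6  → match P3@[38:39]
pos 40 'd': at 7
pos 41 'a': at 8  → match P2@[36:41]
pos 42 'c': at 1 (via fail)  → match P1@[42:42]
pos 43 'c': at 4  → match P1@[43:43]
pos 44 'a': at 2 (via fail)  → match P4@[43:44]
pos 45 'd': at 3  → match P0@[43:45],P6@[44:45]
pos 46 'c': at 1 (via fail)  → match P1@[46:46]
pos 47 'a': at 2  → match P4@[46:47]
pos 48 'd': at 3  → match P0@[46:48],P6@[47:48]
pos 49 'c': at 1 (via fail)  → match P1@[49:49]
pos 50 'd': at 0 (via fail)
pos 51 'd': at 0
pos 52 'a': at 16
pos 53 'b': at 9 (via fail)
pos 54 'c': at 1 (via fail)  → match P1@[54:54]
pos 55 'c': at 4  → match P1@[55:55]
pos 56 'c': at 4 (via fail)  → match P1@[56:56]
pos 57 'b': at 5
pos 58 'd': at 6  → match P3@[57:58]
pos 59 'd': at 7
pos 60 'a': at 8  → match P2@[55:60]
pos 61 'd': at 17 (via fail)  → match P6@[60:61]
pos 62 'a': at 16 (via fail)
pos 63 'd': at 17  → match P6@[62:63]
pos 64 'd': at 0 (via fail)
pos 65 'a': at 16
pos 66 'c': at 1 (via fail)  → match P1@[66:66]
pos 67 'c': at 4  → match P1@[67:67]
pos 68 'b': at 5
pos 69 'd': at 6  → match P3@[68:69]
pos 70 'd': at 7
pos 71 'a': at 8  → match P2@[66:71]

All matches (sorted): [[0,1],[1,1],[6,5],[9,1],[10,4],[13,1],[15,3],[19,1],[20,4],[22,1],[25,1],[26,4],[27,1],[28,4],[29,0],[29,6],[31,1],[32,4],[33,0],[33,6],[34,1],[36,1],[37,1],[39,3],[41,2],[42,1],[43,1],[44,4],[45,0],[45,6],[46,1],[47,4],[48,0],[48,6],[49,1],[54,1],[55,1],[56,1],[58,3],[60,2],[61,6],[63,6],[66,1],[67,1],[69,3],[71,2]]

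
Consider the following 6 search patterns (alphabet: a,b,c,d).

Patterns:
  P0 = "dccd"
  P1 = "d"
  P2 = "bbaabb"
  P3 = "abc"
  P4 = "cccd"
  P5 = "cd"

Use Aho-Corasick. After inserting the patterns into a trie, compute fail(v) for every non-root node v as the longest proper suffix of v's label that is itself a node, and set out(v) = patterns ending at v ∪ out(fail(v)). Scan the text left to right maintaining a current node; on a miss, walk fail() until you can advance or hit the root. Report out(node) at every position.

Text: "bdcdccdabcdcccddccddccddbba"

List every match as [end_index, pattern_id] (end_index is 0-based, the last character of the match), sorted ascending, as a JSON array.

Build automaton:
Trie (insert patterns):
  n0 'ε': a→11 b→5 c→14 d→1
  n1 'd': c→2  [P1 ends]
  n2 'dc': c→3
  n3 'dcc': d→4
  n4 'dccd': ·  [P0 ends]
  n5 'b': b→6
  n6 'bb': a→7
  n7 'bba': a→8
  n8 'bbaa': b→9
  n9 'bbaab': b→10
  n10 'bbaabb': ·  [P2 ends]
  n11 'a': b→12
  n12 'ab': c→13
  n13 'abc': ·  [P3 ends]
  n14 'c': c→15 d→18
  n15 'cc': c→16
  n16 'ccc': d→17
  n17 'cccd': ·  [P4 ends]
  n18 'cd': ·  [P5 ends]

Failure links (BFS by depth):
  fail(1) 'd': from fail(0)=0 chase 'd': 0 ⇒ 0;  out={1}∪out(0)={1}
  fail(5) 'b': from fail(0)=0 chase 'b': 0 ⇒ 0;  out=∅∪out(0)=∅
  fail(11) 'a': from fail(0)=0 chase 'a': 0 ⇒ 0;  out=∅∪out(0)=∅
  fail(14) 'c': from fail(0)=0 chase 'c': 0 ⇒ 0;  out=∅∪out(0)=∅
  fail(2) 'dc': from fail(1)=0 chase 'c': 0 ⇒ 14;  out=∅∪out(14)=∅
  fail(6) 'bb': from fail(5)=0 chase 'b': 0 ⇒ 5;  out=∅∪out(5)=∅
  fail(12) 'ab': from fail(11)=0 chase 'b': 0 ⇒ 5;  out=∅∪out(5)=∅
  fail(15) 'cc': from fail(14)=0 chase 'c': 0 ⇒ 14;  out=∅∪out(14)=∅
  fail(18) 'cd': from fail(14)=0 chase 'd': 0 ⇒ 1;  out={5}∪out(1)={1,5}
  fail(3) 'dcc': from fail(2)=14 chase 'c': 14 ⇒ 15;  out=∅∪out(15)=∅
  fail(7) 'bba': from fail(6)=5 chase 'a': 5→0 ⇒ 11;  out=∅∪out(11)=∅
  fail(13) 'abc': from fail(12)=5 chase 'c': 5→0 ⇒ 14;  out={3}∪out(14)={3}
  fail(16) 'ccc': from fail(15)=14 chase 'c': 14 ⇒ 15;  out=∅∪out(15)=∅
  fail(4) 'dccd': from fail(3)=15 chase 'd': 15→14 ⇒ 18;  out={0}∪out(18)={0,1,5}
  fail(8) 'bbaa': from fail(7)=11 chase 'a': 11→0 ⇒ 11;  out=∅∪out(11)=∅
  fail(17) 'cccd': from fail(16)=15 chase 'd': 15→14 ⇒ 18;  out={4}∪out(18)={1,4,5}
  fail(9) 'bbaab': from fail(8)=11 chase 'b': 11 ⇒ 12;  out=∅∪out(12)=∅
  fail(10) 'bbaabb': from fail(9)=12 chase 'b': 12→5 ⇒ 6;  out={2}∪out(6)={2}

Scan:
[0] read 'b'  n0⇒n5
[1] read 'd'  n5⇒n1 (via fail)  emit P1@[1:1]
[2] read 'c'  n1⇒n2
[3] read 'd'  n2⇒n18 (via fail)  emit P1@[3:3],P5@[2:3]
[4] read 'c'  n18⇒n2 (via fail)
[5] read 'c'  n2⇒n3
[6] read 'd'  n3⇒n4  emit P0@[3:6],P1@[6:6],P5@[5:6]
[7] read 'a'  n4⇒n11 (via fail)
[8] read 'b'  n11⇒n12
[9] read 'c'  n12⇒n13  emit P3@[7:9]
[10] read 'd'  n13⇒n18 (via fail)  emit P1@[10:10],P5@[9:10]
[11] read 'c'  n18⇒n2 (via fail)
[12] read 'c'  n2⇒n3
[13] read 'c'  n3⇒n16 (via fail)
[14] read 'd'  n16⇒n17  emit P1@[14:14],P4@[11:14],P5@[13:14]
[15] read 'd'  n17⇒n1 (via fail)  emit P1@[15:15]
[16] read 'c'  n1⇒n2
[17] read 'c'  n2⇒n3
[18] read 'd'  n3⇒n4  emit P0@[15:18],P1@[18:18],P5@[17:18]
[19] read 'd'  n4⇒n1 (via fail)  emit P1@[19:19]
[20] read 'c'  n1⇒n2
[21] read 'c'  n2⇒n3
[22] read 'd'  n3⇒n4  emit P0@[19:22],P1@[22:22],P5@[21:22]
[23] read 'd'  n4⇒n1 (via fail)  emit P1@[23:23]
[24] read 'b'  n1⇒n5 (via fail)
[25] read 'b'  n5⇒n6
[26] read 'a'  n6⇒n7

Result: [[1,1],[3,1],[3,5],[6,0],[6,1],[6,5],[9,3],[10,1],[10,5],[14,1],[14,4],[14,5],[15,1],[18,0],[18,1],[18,5],[19,1],[22,0],[22,1],[22,5],[23,1]]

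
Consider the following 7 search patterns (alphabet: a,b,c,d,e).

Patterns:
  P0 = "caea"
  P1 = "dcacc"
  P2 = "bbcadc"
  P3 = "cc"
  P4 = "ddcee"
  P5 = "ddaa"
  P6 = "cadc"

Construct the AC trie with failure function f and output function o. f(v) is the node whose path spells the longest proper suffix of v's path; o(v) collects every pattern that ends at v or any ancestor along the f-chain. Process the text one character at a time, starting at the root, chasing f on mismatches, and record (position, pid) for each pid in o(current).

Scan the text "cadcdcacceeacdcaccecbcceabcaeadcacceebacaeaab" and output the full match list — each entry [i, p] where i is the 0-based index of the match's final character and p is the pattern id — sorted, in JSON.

Build:
Trie nodes:
  n0 'ε': b→10 c→1 d→5
  n1 'c': a→2 c→16
  n2 'ca': d→23 e→3
  n3 'cae': a→4
  n4 'caea': ·  [P0 ends]
  n5 'd': c→6 d→17
  n6 'dc': a→7
  n7 'dca': c→8
  n8 'dcac': c→9
  n9 'dcacc': ·  [P1 ends]
  n10 'b': b→11
  n11 'bb': c→12
  n12 'bbc': a→13
  n13 'bbca': d→14
  n14 'bbcad': c→15
  n15 'bbcadc': ·  [P2 ends]
  n16 'cc': ·  [P3 ends]
  n17 'dd': a→21 c→18
  n18 'ddc': e→19
  n19 'ddce': e→20
  n20 'ddcee': ·  [P4 ends]
  n21 'dda': a→22
  n22 'ddaa': ·  [P5 ends]
  n23 'cad': c→24
  n24 'cadc': ·  [P6 ends]

Failure links (BFS by depth):
  fail(1) 'c': from fail(0)=0 chase 'c': 0 ⇒ 0;  out=∅∪out(0)=∅
  fail(5) 'd': from fail(0)=0 chase 'd': 0 ⇒ 0;  out=∅∪out(0)=∅
  fail(10) 'b': from fail(0)=0 chase 'b': 0 ⇒ 0;  out=∅∪out(0)=∅
  fail(2) 'ca': from fail(1)=0 chase 'a': 0 ⇒ 0;  out=∅∪out(0)=∅
  fail(6) 'dc': from fail(5)=0 chase 'c': 0 ⇒ 1;  out=∅∪out(1)=∅
  fail(11) 'bb': from fail(10)=0 chase 'b': 0 ⇒ 10;  out=∅∪out(10)=∅
  fail(16) 'cc': from fail(1)=0 chase 'c': 0 ⇒ 1;  out={3}∪out(1)={3}
  fail(17) 'dd': from fail(5)=0 chase 'd': 0 ⇒ 5;  out=∅∪out(5)=∅
  fail(3) 'cae': from fail(2)=0 chase 'e': 0 ⇒ 0;  out=∅∪out(0)=∅
  fail(7) 'dca': from fail(6)=1 chase 'a': 1 ⇒ 2;  out=∅∪out(2)=∅
  fail(12) 'bbc': from fail(11)=10 chase 'c': 10→0 ⇒ 1;  out=∅∪out(1)=∅
  fail(18) 'ddc': from fail(17)=5 chase 'c': 5 ⇒ 6;  out=∅∪out(6)=∅
  fail(21) 'dda': from fail(17)=5 chase 'a': 5→0 ⇒ 0;  out=∅∪out(0)=∅
  fail(23) 'cad': from fail(2)=0 chase 'd': 0 ⇒ 5;  out=∅∪out(5)=∅
  fail(4) 'caea': from fail(3)=0 chase 'a': 0 ⇒ 0;  out={0}∪out(0)={0}
  fail(8) 'dcac': from fail(7)=2 chase 'c': 2→0 ⇒ 1;  out=∅∪out(1)=∅
  fail(13) 'bbca': from fail(12)=1 chase 'a': 1 ⇒ 2;  out=∅∪out(2)=∅
  fail(19) 'ddce': from fail(18)=6 chase 'e': 6→1→0 ⇒ 0;  out=∅∪out(0)=∅
  fail(22) 'ddaa': from fail(21)=0 chase 'a': 0 ⇒ 0;  out={5}∪out(0)={5}
  fail(24) 'cadc': from fail(23)=5 chase 'c': 5 ⇒ 6;  out={6}∪out(6)={6}
  fail(9) 'dcacc': from fail(8)=1 chase 'c': 1 ⇒ 16;  out={1}∪out(16)={1,3}
  fail(14) 'bbcad': from fail(13)=2 chase 'd': 2 ⇒ 23;  out=∅∪out(23)=∅
  fail(20) 'ddcee': from fail(19)=0 chase 'e': 0 ⇒ 0;  out={4}∪out(0)={4}
  fail(15) 'bbcadc': from fail(14)=23 chase 'c': 23 ⇒ 24;  out={2}∪out(24)={2,6}

Run:
pos 0 'c': at 1
pos 1 'a': at 2
pos 2 'd': at 23
pos 3 'c': at 24  → match P6@[0:3]
pos 4 'd': at 5 (fail-walked)
pos 5 'c': at 6
pos 6 'a': at 7
pos 7 'c': at 8
pos 8 'c': at 9  → match P1@[4:8],P3@[7:8]
pos 9 'e': at 0 (fail-walked)
pos 10 'e': at 0
pos 11 'a': at 0
pos 12 'c': at 1
pos 13 'd': at 5 (fail-walked)
pos 14 'c': at 6
pos 15 'a': at 7
pos 16 'c': at 8
pos 17 'c': at 9  → match P1@[13:17],P3@[16:17]
pos 18 'e': at 0 (fail-walked)
pos 19 'c': at 1
pos 20 'b': at 10 (fail-walked)
pos 21 'c': at 1 (fail-walked)
pos 22 'c': at 16  → match P3@[21:22]
pos 23 'e': at 0 (fail-walked)
pos 24 'a': at 0
pos 25 'b': at 10
pos 26 'c': at 1 (fail-walked)
pos 27 'a': at 2
pos 28 'e': at 3
pos 29 'a': at 4  → match P0@[26:29]
pos 30 'd': at 5 (fail-walked)
pos 31 'c': at 6
pos 32 'a': at 7
pos 33 'c': at 8
pos 34 'c': at 9  → match P1@[30:34],P3@[33:34]
pos 35 'e': at 0 (fail-walked)
pos 36 'e': at 0
pos 37 'b': at 10
pos 38 'a': at 0 (fail-walked)
pos 39 'c': at 1
pos 40 'a': at 2
pos 41 'e': at 3
pos 42 'a': at 4  → match P0@[39:42]
pos 43 'a': at 0 (fail-walked)
pos 44 'b': at 10

Result: [[3,6],[8,1],[8,3],[17,1],[17,3],[22,3],[29,0],[34,1],[34,3],[42,0]]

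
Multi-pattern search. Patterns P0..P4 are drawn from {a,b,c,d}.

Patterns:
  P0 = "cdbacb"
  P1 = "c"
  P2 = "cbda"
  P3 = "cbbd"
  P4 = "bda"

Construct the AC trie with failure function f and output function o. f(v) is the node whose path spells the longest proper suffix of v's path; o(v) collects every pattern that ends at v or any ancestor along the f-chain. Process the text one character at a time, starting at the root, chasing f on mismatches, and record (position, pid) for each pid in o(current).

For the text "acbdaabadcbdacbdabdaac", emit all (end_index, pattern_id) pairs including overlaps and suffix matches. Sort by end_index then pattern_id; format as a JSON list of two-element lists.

Build automaton:
Trie nodes:
  n0 'ε': b→12 c→1
  n1 'c': b→7 d→2  [P1 ends]
  n2 'cd': b→3
  n3 'cdb': a→4
  n4 'cdba': c→5
  n5 'cdbac': b→6
  n6 'cdbacb': ·  [P0 ends]
  n7 'cb': b→10 d→8
  n8 'cbd': a→9
  n9 'cbda': ·  [P2 ends]
  n10 'cbb': d→11
  n11 'cbbd': ·  [P3 ends]
  n12 'b': d→13
  n13 'bd': a→14
  n14 'bda': ·  [P4 ends]

BFS fail/out derivation:
  n1('c'): parent n0 fail=0; on 'c' 0 → fail=0;  out {1}∪∅={1}
  n12('b'): parent n0 fail=0; on 'b' 0 → fail=0;  out ∅∪∅=∅
  n2('cd'): parent n1 fail=0; on 'd' 0 → fail=0;  out ∅∪∅=∅
  n7('cb'): parent n1 fail=0; on 'b' 0 → fail=12;  out ∅∪∅=∅
  n13('bd'): parent n12 fail=0; on 'd' 0 → fail=0;  out ∅∪∅=∅
  n3('cdb'): parent n2 fail=0; on 'b' 0 → fail=12;  out ∅∪∅=∅
  n8('cbd'): parent n7 fail=12; on 'd' 12 → fail=13;  out ∅∪∅=∅
  n10('cbb'): parent n7 fail=12; on 'b' 12→0 → fail=12;  out ∅∪∅=∅
  n14('bda'): parent n13 fail=0; on 'a' 0 → fail=0;  out {4}∪∅={4}
  n4('cdba'): parent n3 fail=12; on 'a' 12→0 → fail=0;  out ∅∪∅=∅
  n9('cbda'): parent n8 fail=13; on 'a' 13 → fail=14;  out {2}∪{4}={2,4}
  n11('cbbd'): parent n10 fail=12; on 'd' 12 → fail=13;  out {3}∪∅={3}
  n5('cdbac'): parent n4 fail=0; on 'c' 0 → fail=1;  out ∅∪{1}={1}
  n6('cdbacb'): parent n5 fail=1; on 'b' 1 → fail=7;  out {0}∪∅={0}

Run:
[0] read 'a'  n0⇒n0
[1] read 'c'  n0⇒n1  ** P1@[1:1]
[2] read 'b'  n1⇒n7
[3] read 'd'  n7⇒n8
[4] read 'a'  n8⇒n9  ** P2@[1:4],P4@[2:4]
[5] read 'a'  n9⇒n0 (fail-walked)
[6] read 'b'  n0⇒n12
[7] read 'a'  n12⇒n0 (fail-walked)
[8] read 'd'  n0⇒n0
[9] read 'c'  n0⇒n1  ** P1@[9:9]
[10] read 'b'  n1⇒n7
[11] read 'd'  n7⇒n8
[12] read 'a'  n8⇒n9  ** P2@[9:12],P4@[10:12]
[13] read 'c'  n9⇒n1 (fail-walked)  ** P1@[13:13]
[14] read 'b'  n1⇒n7
[15] read 'd'  n7⇒n8
[16] read 'a'  n8⇒n9  ** P2@[13:16],P4@[14:16]
[17] read 'b'  n9⇒n12 (fail-walked)
[18] read 'd'  n12⇒n13
[19] read 'a'  n13⇒n14  ** P4@[17:19]
[20] read 'a'  n14⇒n0 (fail-walked)
[21] read 'c'  n0⇒n1  ** P1@[21:21]

Result: [[1,1],[4,2],[4,4],[9,1],[12,2],[12,4],[13,1],[16,2],[16,4],[19,4],[21,1]]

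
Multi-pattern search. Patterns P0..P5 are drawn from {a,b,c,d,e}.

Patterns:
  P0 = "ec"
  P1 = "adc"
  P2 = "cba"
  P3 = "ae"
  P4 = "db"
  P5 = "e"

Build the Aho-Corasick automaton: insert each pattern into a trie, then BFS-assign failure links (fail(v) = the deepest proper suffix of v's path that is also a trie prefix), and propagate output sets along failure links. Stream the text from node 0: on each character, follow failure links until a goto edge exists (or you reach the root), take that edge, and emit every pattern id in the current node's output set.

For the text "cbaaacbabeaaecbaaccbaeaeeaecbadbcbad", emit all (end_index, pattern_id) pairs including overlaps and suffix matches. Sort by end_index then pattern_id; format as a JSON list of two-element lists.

Construct AC machine:
Trie nodes:
  0='ε' goto a→3 c→6 d→10 e→1
  1='e' goto c→2  [P5 ends]
  2='ec' goto ·  [P0 ends]
  3='a' goto d→4 e→9
  4='ad' goto c→5
  5='adc' goto ·  [P1 ends]
  6='c' goto b→7
  7='cb' goto a→8
  8='cba' goto ·  [P2 ends]
  9='ae' goto ·  [P3 ends]
  10='d' goto b→11
  11='db' goto ·  [P4 ends]

Failure links (BFS by depth):
  fail(1) 'e': from fail(0)=0 chase 'e': 0 ⇒ 0;  out={5}∪out(0)={5}
  fail(3) 'a': from fail(0)=0 chase 'a': 0 ⇒ 0;  out=∅∪out(0)=∅
  fail(6) 'c': from fail(0)=0 chase 'c': 0 ⇒ 0;  out=∅∪out(0)=∅
  fail(10) 'd': from fail(0)=0 chase 'd': 0 ⇒ 0;  out=∅∪out(0)=∅
  fail(2) 'ec': from fail(1)=0 chase 'c': 0 ⇒ 6;  out={0}∪out(6)={0}
  fail(4) 'ad': from fail(3)=0 chase 'd': 0 ⇒ 10;  out=∅∪out(10)=∅
  fail(7) 'cb': from fail(6)=0 chase 'b': 0 ⇒ 0;  out=∅∪out(0)=∅
  fail(9) 'ae': from fail(3)=0 chase 'e': 0 ⇒ 1;  out={3}∪out(1)={3,5}
  fail(11) 'db': from fail(10)=0 chase 'b': 0 ⇒ 0;  out={4}∪out(0)={4}
  fail(5) 'adc': from fail(4)=10 chase 'c': 10→0 ⇒ 6;  out={1}∪out(6)={1}
  fail(8) 'cba': from fail(7)=0 chase 'a': 0 ⇒ 3;  out={2}∪out(3)={2}

Scan:
pos 0 'c': at 6
pos 1 'b': at 7
pos 2 'a': at 8  → match P2@[0:2]
pos 3 'a': at 3 ·f
pos 4 'a': at 3 ·f
pos 5 'c': at 6 ·f
pos 6 'b': at 7
pos 7 'a': at 8  → match P2@[5:7]
pos 8 'b': at 0 ·f
pos 9 'e': at 1  → match P5@[9:9]
pos 10 'a': at 3 ·f
pos 11 'a': at 3 ·f
pos 12 'e': at 9  → match P3@[11:12],P5@[12:12]
pos 13 'c': at 2 ·f  → match P0@[12:13]
pos 14 'b': at 7 ·f
pos 15 'a': at 8  → match P2@[13:15]
pos 16 'a': at 3 ·f
pos 17 'c': at 6 ·f
pos 18 'c': at 6 ·f
pos 19 'b': at 7
pos 20 'a': at 8  → match P2@[18:20]
pos 21 'e': at 9 ·f  → match P3@[20:21],P5@[21:21]
pos 22 'a': at 3 ·f
pos 23 'e': at 9  → match P3@[22:23],P5@[23:23]
pos 24 'e': at 1 ·f  → match P5@[24:24]
pos 25 'a': at 3 ·f
pos 26 'e': at 9  → match P3@[25:26],P5@[26:26]
pos 27 'c': at 2 ·f  → match P0@[26:27]
pos 28 'b': at 7 ·f
pos 29 'a': at 8  → match P2@[27:29]
pos 30 'd': at 4 ·f
pos 31 'b': at 11 ·f  → match P4@[30:31]
pos 32 'c': at 6 ·f
pos 33 'b': at 7
pos 34 'a': at 8  → match P2@[32:34]
pos 35 'd': at 4 ·f

All matches (sorted): [[2,2],[7,2],[9,5],[12,3],[12,5],[13,0],[15,2],[20,2],[21,3],[21,5],[23,3],[23,5],[24,5],[26,3],[26,5],[27,0],[29,2],[31,4],[34,2]]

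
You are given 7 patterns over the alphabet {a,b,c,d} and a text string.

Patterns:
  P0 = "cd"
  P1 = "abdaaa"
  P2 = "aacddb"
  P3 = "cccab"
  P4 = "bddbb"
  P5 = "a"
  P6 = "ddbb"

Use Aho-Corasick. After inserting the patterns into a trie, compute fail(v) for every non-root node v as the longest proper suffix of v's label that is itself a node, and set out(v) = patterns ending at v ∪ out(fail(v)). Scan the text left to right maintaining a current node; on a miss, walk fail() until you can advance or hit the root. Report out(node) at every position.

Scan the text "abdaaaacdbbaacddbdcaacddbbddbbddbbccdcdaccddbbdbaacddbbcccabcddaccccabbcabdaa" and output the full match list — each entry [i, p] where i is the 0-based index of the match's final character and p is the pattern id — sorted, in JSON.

Build automaton:
Trie (insert patterns):
  n0 'ε': a→3 b→18 c→1 d→23
  n1 'c': c→14 d→2
  n2 'cd': ·  ←P0
  n3 'a': a→9 b→4  ←P5
  n4 'ab': d→5
  n5 'abd': a→6
  n6 'abda': a→7
  n7 'abdaa': a→8
  n8 'abdaaa': ·  ←P1
  n9 'aa': c→10
  n10 'aac': d→11
  n11 'aacd': d→12
  n12 'aacdd': b→13
  n13 'aacddb': ·  ←P2
  n14 'cc': c→15
  n15 'ccc': a→16
  n16 'ccca': b→17
  n17 'cccab': ·  ←P3
  n18 'b': d→19
  n19 'bd': d→20
  n20 'bdd': b→21
  n21 'bddb': b→22
  n22 'bddbb': ·  ←P4
  n23 'd': d→24
  n24 'dd': b→25
  n25 'ddb': b→26
  n26 'ddbb': ·  ←P6

Failure links (BFS by depth):
  fail(1) 'c': from fail(0)=0 chase 'c': 0 ⇒ 0;  out=∅∪out(0)=∅
  fail(3) 'a': from fail(0)=0 chase 'a': 0 ⇒ 0;  out={5}∪out(0)={5}
  fail(18) 'b': from fail(0)=0 chase 'b': 0 ⇒ 0;  out=∅∪out(0)=∅
  fail(23) 'd': from fail(0)=0 chase 'd': 0 ⇒ 0;  out=∅∪out(0)=∅
  fail(2) 'cd': from fail(1)=0 chase 'd': 0 ⇒ 23;  out={0}∪out(23)={0}
  fail(4) 'ab': from fail(3)=0 chase 'b': 0 ⇒ 18;  out=∅∪out(18)=∅
  fail(9) 'aa': from fail(3)=0 chase 'a': 0 ⇒ 3;  out=∅∪out(3)={5}
  fail(14) 'cc': from fail(1)=0 chase 'c': 0 ⇒ 1;  out=∅∪out(1)=∅
  fail(19) 'bd': from fail(18)=0 chase 'd': 0 ⇒ 23;  out=∅∪out(23)=∅
  fail(24) 'dd': from fail(23)=0 chase 'd': 0 ⇒ 23;  out=∅∪out(23)=∅
  fail(5) 'abd': from fail(4)=18 chase 'd': 18 ⇒ 19;  out=∅∪out(19)=∅
  fail(10) 'aac': from fail(9)=3 chase 'c': 3→0 ⇒ 1;  out=∅∪out(1)=∅
  fail(15) 'ccc': from fail(14)=1 chase 'c': 1 ⇒ 14;  out=∅∪out(14)=∅
  fail(20) 'bdd': from fail(19)=23 chase 'd': 23 ⇒ 24;  out=∅∪out(24)=∅
  fail(25) 'ddb': from fail(24)=23 chase 'b': 23→0 ⇒ 18;  out=∅∪out(18)=∅
  fail(6) 'abda': from fail(5)=19 chase 'a': 19→23→0 ⇒ 3;  out=∅∪out(3)={5}
  fail(11) 'aacd': from fail(10)=1 chase 'd': 1 ⇒ 2;  out=∅∪out(2)={0}
  fail(16) 'ccca': from fail(15)=14 chase 'a': 14→1→0 ⇒ 3;  out=∅∪out(3)={5}
  fail(21) 'bddb': from fail(20)=24 chase 'b': 24 ⇒ 25;  out=∅∪out(25)=∅
  fail(26) 'ddbb': from fail(25)=18 chase 'b': 18→0 ⇒ 18;  out={6}∪out(18)={6}
  fail(7) 'abdaa': from fail(6)=3 chase 'a': 3 ⇒ 9;  out=∅∪out(9)={5}
  fail(12) 'aacdd': from fail(11)=2 chase 'd': 2→23 ⇒ 24;  out=∅∪out(24)=∅
  fail(17) 'cccab': from fail(16)=3 chase 'b': 3 ⇒ 4;  out={3}∪out(4)={3}
  fail(22) 'bddbb': from fail(21)=25 chase 'b': 25 ⇒ 26;  out={4}∪out(26)={4,6}
  fail(8) 'abdaaa': from fail(7)=9 chase 'a': 9→3 ⇒ 9;  out={1}∪out(9)={1,5}
  fail(13) 'aacddb': from fail(12)=24 chase 'b': 24 ⇒ 25;  out={2}∪out(25)={2}

Run:
pos 0 'a': at 3  → match P5@[0:0]
pos 1 'b': at 4
pos 2 'd': at 5
pos 3 'a': at 6  → match P5@[3:3]
pos 4 'a': at 7  → match P5@[4:4]
pos 5 'a': at 8  → match P1@[0:5],P5@[5:5]
pos 6 'a': at 9 (via fail)  → match P5@[6:6]
pos 7 'c': at 10
pos 8 'd': at 11  → match P0@[7:8]
pos 9 'b': at 18 (via fail)
pos 10 'b': at 18 (via fail)
pos 11 'a': at 3 (via fail)  → match P5@[11:11]
pos 12 'a': at 9  → match P5@[12:12]
pos 13 'c': at 10
pos 14 'd': at 11  → match P0@[13:14]
pos 15 'd': at 12
pos 16 'b': at 13  → match P2@[11:16]
pos 17 'd': at 19 (via fail)
pos 18 'c': at 1 (via fail)
pos 19 'a': at 3 (via fail)  → match P5@[19:19]
pos 20 'a': at 9  → match P5@[20:20]
pos 21 'c': at 10
pos 22 'd': at 11  → match P0@[21:22]
pos 23 'd': at 12
pos 24 'b': at 13  → match P2@[19:24]
pos 25 'b': at 26 (via fail)  → match P6@[22:25]
pos 26 'd': at 19 (via fail)
pos 27 'd': at 20
pos 28 'b': at 21
pos 29 'b': at 22  → match P4@[25:29],P6@[26:29]
pos 30 'd': at 19 (via fail)
pos 31 'd': at 20
pos 32 'b': at 21
pos 33 'b': at 22  → match P4@[29:33],P6@[30:33]
pos 34 'c': at 1 (via fail)
pos 35 'c': at 14
pos 36 'd': at 2 (via fail)  → match P0@[35:36]
pos 37 'c': at 1 (via fail)
pos 38 'd': at 2  → match P0@[37:38]
pos 39 'a': at 3 (via fail)  → match P5@[39:39]
pos 40 'c': at 1 (via fail)
pos 41 'c': at 14
pos 42 'd': at 2 (via fail)  → match P0@[41:42]
pos 43 'd': at 24 (via fail)
pos 44 'b': at 25
pos 45 'b': at 26  → match P6@[42:45]
pos 46 'd': at 19 (via fail)
pos 47 'b': at 18 (via fail)
pos 48 'a': at 3 (via fail)  → match P5@[48:48]
pos 49 'a': at 9  → match P5@[49:49]
pos 50 'c': at 10
pos 51 'd': at 11  → match P0@[50:51]
pos 52 'd': at 12
pos 53 'b': at 13  → match P2@[48:53]
pos 54 'b': at 26 (via fail)  → match P6@[51:54]
pos 55 'c': at 1 (via fail)
pos 56 'c': at 14
pos 57 'c': at 15
pos 58 'a': at 16  → match P5@[58:58]
pos 59 'b': at 17  → match P3@[55:59]
pos 60 'c': at 1 (via fail)
pos 61 'd': at 2  → match P0@[60:61]
pos 62 'd': at 24 (via fail)
pos 63 'a': at 3 (via fail)  → match P5@[63:63]
pos 64 'c': at 1 (via fail)
pos 65 'c': at 14
pos 66 'c': at 15
pos 67 'c': at 15 (via fail)
pos 68 'a': at 16  → match P5@[68:68]
pos 69 'b': at 17  → match P3@[65:69]
pos 70 'b': at 18 (via fail)
pos 71 'c': at 1 (via fail)
pos 72 'a': at 3 (via fail)  → match P5@[72:72]
pos 73 'b': at 4
pos 74 'd': at 5
pos 75 'a': at 6  → match P5@[75:75]
pos 76 'a': at 7  → match P5@[76:76]

All matches (sorted): [[0,5],[3,5],[4,5],[5,1],[5,5],[6,5],[8,0],[11,5],[12,5],[14,0],[16,2],[19,5],[20,5],[22,0],[24,2],[25,6],[29,4],[29,6],[33,4],[33,6],[36,0],[38,0],[39,5],[42,0],[45,6],[48,5],[49,5],[51,0],[53,2],[54,6],[58,5],[59,3],[61,0],[63,5],[68,5],[69,3],[72,5],[75,5],[76,5]]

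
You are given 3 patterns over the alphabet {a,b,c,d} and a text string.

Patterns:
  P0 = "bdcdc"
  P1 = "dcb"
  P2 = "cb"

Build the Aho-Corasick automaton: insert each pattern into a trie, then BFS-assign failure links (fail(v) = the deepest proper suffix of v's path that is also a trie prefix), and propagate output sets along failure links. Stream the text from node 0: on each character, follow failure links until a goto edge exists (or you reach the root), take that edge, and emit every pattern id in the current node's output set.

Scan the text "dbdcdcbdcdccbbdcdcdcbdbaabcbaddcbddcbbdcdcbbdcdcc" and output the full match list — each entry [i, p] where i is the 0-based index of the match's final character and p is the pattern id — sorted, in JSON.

Build automaton:
Trie nodes:
  n0 'ε': b→1 c→9 d→6
  n1 'b': d→2
  n2 'bd': c→3
  n3 'bdc': d→4
  n4 'bdcd': c→5
  n5 'bdcdc': ·  [P0 ends]
  n6 'd': c→7
  n7 'dc': b→8
  n8 'dcb': ·  [P1 ends]
  n9 'c': b→10
  n10 'cb': ·  [P2 ends]

BFS fail/out derivation:
  n1('b'): parent n0 fail=0; on 'b' 0 → fail=0;  out ∅∪∅=∅
  n6('d'): parent n0 fail=0; on 'd' 0 → fail=0;  out ∅∪∅=∅
  n9('c'): parent n0 fail=0; on 'c' 0 → fail=0;  out ∅∪∅=∅
  n2('bd'): parent n1 fail=0; on 'd' 0 → fail=6;  out ∅∪∅=∅
  n7('dc'): parent n6 fail=0; on 'c' 0 → fail=9;  out ∅∪∅=∅
  n10('cb'): parent n9 fail=0; on 'b' 0 → fail=1;  out {2}∪∅={2}
  n3('bdc'): parent n2 fail=6; on 'c' 6 → fail=7;  out ∅∪∅=∅
  n8('dcb'): parent n7 fail=9; on 'b' 9 → fail=10;  out {1}∪{2}={1,2}
  n4('bdcd'): parent n3 fail=7; on 'd' 7→9→0 → fail=6;  out ∅∪∅=∅
  n5('bdcdc'): parent n4 fail=6; on 'c' 6 → fail=7;  out {0}∪∅={0}

Text stream:
pos 0 'd': at 6
pos 1 'b': at 1 (via fail)
pos 2 'd': at 2
pos 3 'c': at 3
pos 4 'd': at 4
pos 5 'c': at 5  emit P0@[1:5]
pos 6 'b': at 8 (via fail)  emit P1@[4:6],P2@[5:6]
pos 7 'd': at 2 (via fail)
pos 8 'c': at 3
pos 9 'd': at 4
pos 10 'c': at 5  emit P0@[6:10]
pos 11 'c': at 9 (via fail)
pos 12 'b': at 10  emit P2@[11:12]
pos 13 'b': at 1 (via fail)
pos 14 'd': at 2
pos 15 'c': at 3
pos 16 'd': at 4
pos 17 'c': at 5  emit P0@[13:17]
pos 18 'd': at 6 (via fail)
pos 19 'c': at 7
pos 20 'b': at 8  emit P1@[18:20],P2@[19:20]
pos 21 'd': at 2 (via fail)
pos 22 'b': at 1 (via fail)
pos 23 'a': at 0 (via fail)
pos 24 'a': at 0
pos 25 'b': at 1
pos 26 'c': at 9 (via fail)
pos 27 'b': at 10  emit P2@[26:27]
pos 28 'a': at 0 (via fail)
pos 29 'd': at 6
pos 30 'd': at 6 (via fail)
pos 31 'c': at 7
pos 32 'b': at 8  emit P1@[30:32],P2@[31:32]
pos 33 'd': at 2 (via fail)
pos 34 'd': at 6 (via fail)
pos 35 'c': at 7
pos 36 'b': at 8  emit P1@[34:36],P2@[35:36]
pos 37 'b': at 1 (via fail)
pos 38 'd': at 2
pos 39 'c': at 3
pos 40 'd': at 4
pos 41 'c': at 5  emit P0@[37:41]
pos 42 'b': at 8 (via fail)  emit P1@[40:42],P2@[41:42]
pos 43 'b': at 1 (via fail)
pos 44 'd': at 2
pos 45 'c': at 3
pos 46 'd': at 4
pos 47 'c': at 5  emit P0@[43:47]
pos 48 'c': at 9 (via fail)

All matches (sorted): [[5,0],[6,1],[6,2],[10,0],[12,2],[17,0],[20,1],[20,2],[27,2],[32,1],[32,2],[36,1],[36,2],[41,0],[42,1],[42,2],[47,0]]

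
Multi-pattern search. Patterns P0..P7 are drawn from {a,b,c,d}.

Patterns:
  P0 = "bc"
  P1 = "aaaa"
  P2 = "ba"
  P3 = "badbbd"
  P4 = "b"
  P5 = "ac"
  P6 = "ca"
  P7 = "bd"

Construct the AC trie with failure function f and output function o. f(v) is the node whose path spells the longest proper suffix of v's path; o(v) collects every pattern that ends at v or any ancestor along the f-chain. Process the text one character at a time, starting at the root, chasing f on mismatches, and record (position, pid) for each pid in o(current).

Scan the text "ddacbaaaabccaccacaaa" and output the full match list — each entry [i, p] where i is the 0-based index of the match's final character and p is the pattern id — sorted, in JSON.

Build:
Trie nodes:
  n0 'ε': a→3 b→1 c→13
  n1 'b': a→7 c→2 d→15  ←P4
  n2 'bc': ·  ←P0
  n3 'a': a→4 c→12
  n4 'aa': a→5
  n5 'aaa': a→6
  n6 'aaaa': ·  ←P1
  n7 'ba': d→8  ←P2
  n8 'bad': b→9
  n9 'badb': b→10
  n10 'badbb': d→11
  n11 'badbbd': ·  ←P3
  n12 'ac': ·  ←P5
  n13 'c': a→14
  n14 'ca': ·  ←P6
  n15 'bd': ·  ←P7

BFS fail/out derivation:
  fail(1) 'b': from fail(0)=0 chase 'b': 0 ⇒ 0;  out={4}∪out(0)={4}
  fail(3) 'a': from fail(0)=0 chase 'a': 0 ⇒ 0;  out=∅∪out(0)=∅
  fail(13) 'c': from fail(0)=0 chase 'c': 0 ⇒ 0;  out=∅∪out(0)=∅
  fail(2) 'bc': from fail(1)=0 chase 'c': 0 ⇒ 13;  out={0}∪out(13)={0}
  fail(4) 'aa': from fail(3)=0 chase 'a': 0 ⇒ 3;  out=∅∪out(3)=∅
  fail(7) 'ba': from fail(1)=0 chase 'a': 0 ⇒ 3;  out={2}∪out(3)={2}
  fail(12) 'ac': from fail(3)=0 chase 'c': 0 ⇒ 13;  out={5}∪out(13)={5}
  fail(14) 'ca': from fail(13)=0 chase 'a': 0 ⇒ 3;  out={6}∪out(3)={6}
  fail(15) 'bd': from fail(1)=0 chase 'd': 0 ⇒ 0;  out={7}∪out(0)={7}
  fail(5) 'aaa': from fail(4)=3 chase 'a': 3 ⇒ 4;  out=∅∪out(4)=∅
  fail(8) 'bad': from fail(7)=3 chase 'd': 3→0 ⇒ 0;  out=∅∪out(0)=∅
  fail(6) 'aaaa': from fail(5)=4 chase 'a': 4 ⇒ 5;  out={1}∪out(5)={1}
  fail(9) 'badb': from fail(8)=0 chase 'b': 0 ⇒ 1;  out=∅∪out(1)={4}
  fail(10) 'badbb': from fail(9)=1 chase 'b': 1→0 ⇒ 1;  out=∅∪out(1)={4}
  fail(11) 'badbbd': from fail(10)=1 chase 'd': 1 ⇒ 15;  out={3}∪out(15)={3,7}

Text stream:
pos 0 'd': at 0
pos 1 'd': at 0
pos 2 'a': at 3
pos 3 'c': at 12  → match P5@[2:3]
pos 4 'b': at 1 (via fail)  → match P4@[4:4]
pos 5 'a': at 7  → match P2@[4:5]
pos 6 'a': at 4 (via fail)
pos 7 'a': at 5
pos 8 'a': at 6  → match P1@[5:8]
pos 9 'b': at 1 (via fail)  → match P4@[9:9]
pos 10 'c': at 2  → match P0@[9:10]
pos 11 'c': at 13 (via fail)
pos 12 'a': at 14  → match P6@[11:12]
pos 13 'c': at 12 (via fail)  → match P5@[12:13]
pos 14 'c': at 13 (via fail)
pos 15 'a': at 14  → match P6@[14:15]
pos 16 'c': at 12 (via fail)  → match P5@[15:16]
pos 17 'a': at 14 (via fail)  → match P6@[16:17]
pos 18 'a': at 4 (via fail)
pos 19 'a': at 5

All matches (sorted): [[3,5],[4,4],[5,2],[8,1],[9,4],[10,0],[12,6],[13,5],[15,6],[16,5],[17,6]]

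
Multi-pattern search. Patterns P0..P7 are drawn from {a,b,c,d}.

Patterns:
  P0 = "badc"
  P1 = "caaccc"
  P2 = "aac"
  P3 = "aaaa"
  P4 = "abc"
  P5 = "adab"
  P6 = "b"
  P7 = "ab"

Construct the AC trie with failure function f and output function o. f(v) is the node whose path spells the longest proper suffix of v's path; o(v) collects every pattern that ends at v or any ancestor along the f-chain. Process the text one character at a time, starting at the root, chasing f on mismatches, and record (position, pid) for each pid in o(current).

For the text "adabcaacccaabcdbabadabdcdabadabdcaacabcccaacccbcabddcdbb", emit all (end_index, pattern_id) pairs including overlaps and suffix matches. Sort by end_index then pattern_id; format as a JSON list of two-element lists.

Build automaton:
Trie (insert patterns):
  n0 'ε': a→11 b→1 c→5
  n1 'b': a→2  ←P6
  n2 'ba': d→3
  n3 'bad': c→4
  n4 'badc': ·  ←P0
  n5 'c': a→6
  n6 'ca': a→7
  n7 'caa': c→8
  n8 'caac': c→9
  n9 'caacc': c→10
  n10 'caaccc': ·  ←P1
  n11 'a': a→12 b→16 d→18
  n12 'aa': a→14 c→13
  n13 'aac': ·  ←P2
  n14 'aaa': a→15
  n15 'aaaa': ·  ←P3
  n16 'ab': c→17  ←P7
  n17 'abc': ·  ←P4
  n18 'ad': a→19
  n19 'ada': b→20
  n20 'adab': ·  ←P5

BFS fail/out derivation:
  n1('b'): parent n0 fail=0; on 'b' 0 → fail=0;  out {6}∪∅={6}
  n5('c'): parent n0 fail=0; on 'c' 0 → fail=0;  out ∅∪∅=∅
  n11('a'): parent n0 fail=0; on 'a' 0 → fail=0;  out ∅∪∅=∅
  n2('ba'): parent n1 fail=0; on 'a' 0 → fail=11;  out ∅∪∅=∅
  n6('ca'): parent n5 fail=0; on 'a' 0 → fail=11;  out ∅∪∅=∅
  n12('aa'): parent n11 fail=0; on 'a' 0 → fail=11;  out ∅∪∅=∅
  n16('ab'): parent n11 fail=0; on 'b' 0 → fail=1;  out {7}∪{6}={6,7}
  n18('ad'): parent n11 fail=0; on 'd' 0 → fail=0;  out ∅∪∅=∅
  n3('bad'): parent n2 fail=11; on 'd' 11 → fail=18;  out ∅∪∅=∅
  n7('caa'): parent n6 fail=11; on 'a' 11 → fail=12;  out ∅∪∅=∅
  n13('aac'): parent n12 fail=11; on 'c' 11→0 → fail=5;  out {2}∪∅={2}
  n14('aaa'): parent n12 fail=11; on 'a' 11 → fail=12;  out ∅∪∅=∅
  n17('abc'): parent n16 fail=1; on 'c' 1→0 → fail=5;  out {4}∪∅={4}
  n19('ada'): parent n18 fail=0; on 'a' 0 → fail=11;  out ∅∪∅=∅
  n4('badc'): parent n3 fail=18; on 'c' 18→0 → fail=5;  out {0}∪∅={0}
  n8('caac'): parent n7 fail=12; on 'c' 12 → fail=13;  out ∅∪{2}={2}
  n15('aaaa'): parent n14 fail=12; on 'a' 12 → fail=14;  out {3}∪∅={3}
  n20('adab'): parent n19 fail=11; on 'b' 11 → fail=16;  out {5}∪{6,7}={5,6,7}
  n9('caacc'): parent n8 fail=13; on 'c' 13→5→0 → fail=5;  out ∅∪∅=∅
  n10('caaccc'): parent n9 fail=5; on 'c' 5→0 → fail=5;  out {1}∪∅={1}

Scan:
[0] read 'a'  n0⇒n11
[1] read 'd'  n11⇒n18
[2] read 'a'  n18⇒n19
[3] read 'b'  n19⇒n20  emit P5@[0:3],P6@[3:3],P7@[2:3]
[4] read 'c'  n20⇒n17 (fail-walked)  emit P4@[2:4]
[5] read 'a'  n17⇒n6 (fail-walked)
[6] read 'a'  n6⇒n7
[7] read 'c'  n7⇒n8  emit P2@[5:7]
[8] read 'c'  n8⇒n9
[9] read 'c'  n9⇒n10  emit P1@[4:9]
[10] read 'a'  n10⇒n6 (fail-walked)
[11] read 'a'  n6⇒n7
[12] read 'b'  n7⇒n16 (fail-walked)  emit P6@[12:12],P7@[11:12]
[13] read 'c'  n16⇒n17  emit P4@[11:13]
[14] read 'd'  n17⇒n0 (fail-walked)
[15] read 'b'  n0⇒n1  emit P6@[15:15]
[16] read 'a'  n1⇒n2
[17] read 'b'  n2⇒n16 (fail-walked)  emit P6@[17:17],P7@[16:17]
[18] read 'a'  n16⇒n2 (fail-walked)
[19] read 'd'  n2⇒n3
[20] read 'a'  n3⇒n19 (fail-walked)
[21] read 'b'  n19⇒n20  emit P5@[18:21],P6@[21:21],P7@[20:21]
[22] read 'd'  n20⇒n0 (fail-walked)
[23] read 'c'  n0⇒n5
[24] read 'd'  n5⇒n0 (fail-walked)
[25] read 'a'  n0⇒n11
[26] read 'b'  n11⇒n16  emit P6@[26:26],P7@[25:26]
[27] read 'a'  n16⇒n2 (fail-walked)
[28] read 'd'  n2⇒n3
[29] read 'a'  n3⇒n19 (fail-walked)
[30] read 'b'  n19⇒n20  emit P5@[27:30],P6@[30:30],P7@[29:30]
[31] read 'd'  n20⇒n0 (fail-walked)
[32] read 'c'  n0⇒n5
[33] read 'a'  n5⇒n6
[34] read 'a'  n6⇒n7
[35] read 'c'  n7⇒n8  emit P2@[33:35]
[36] read 'a'  n8⇒n6 (fail-walked)
[37] read 'b'  n6⇒n16 (fail-walked)  emit P6@[37:37],P7@[36:37]
[38] read 'c'  n16⇒n17  emit P4@[36:38]
[39] read 'c'  n17⇒n5 (fail-walked)
[40] read 'c'  n5⇒n5 (fail-walked)
[41] read 'a'  n5⇒n6
[42] read 'a'  n6⇒n7
[43] read 'c'  n7⇒n8  emit P2@[41:43]
[44] read 'c'  n8⇒n9
[45] read 'c'  n9⇒n10  emit P1@[40:45]
[46] read 'b'  n10⇒n1 (fail-walked)  emit P6@[46:46]
[47] read 'c'  n1⇒n5 (fail-walked)
[48] read 'a'  n5⇒n6
[49] read 'b'  n6⇒n16 (fail-walked)  emit P6@[49:49],P7@[48:49]
[50] read 'd'  n16⇒n0 (fail-walked)
[51] read 'd'  n0⇒n0
[52] read 'c'  n0⇒n5
[53] read 'd'  n5⇒n0 (fail-walked)
[54] read 'b'  n0⇒n1  emit P6@[54:54]
[55] read 'b'  n1⇒n1 (fail-walked)  emit P6@[55:55]

All matches (sorted): [[3,5],[3,6],[3,7],[4,4],[7,2],[9,1],[12,6],[12,7],[13,4],[15,6],[17,6],[17,7],[21,5],[21,6],[21,7],[26,6],[26,7],[30,5],[30,6],[30,7],[35,2],[37,6],[37,7],[38,4],[43,2],[45,1],[46,6],[49,6],[49,7],[54,6],[55,6]]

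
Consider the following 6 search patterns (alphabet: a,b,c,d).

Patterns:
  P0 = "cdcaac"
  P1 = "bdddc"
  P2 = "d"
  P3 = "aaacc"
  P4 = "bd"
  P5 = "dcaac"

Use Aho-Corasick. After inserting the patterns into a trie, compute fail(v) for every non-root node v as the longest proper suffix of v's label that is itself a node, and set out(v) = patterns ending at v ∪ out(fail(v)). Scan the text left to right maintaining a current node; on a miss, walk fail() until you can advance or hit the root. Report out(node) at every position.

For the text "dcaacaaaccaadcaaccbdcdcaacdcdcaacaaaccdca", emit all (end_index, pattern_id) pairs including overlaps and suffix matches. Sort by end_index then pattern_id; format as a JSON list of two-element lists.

Build:
Trie (insert patterns):
  n0 'ε': a→13 b→7 c→1 d→12
  n1 'c': d→2
  n2 'cd': c→3
  n3 'cdc': a→4
  n4 'cdca': a→5
  n5 'cdcaa': c→6
  n6 'cdcaac': ·  ←P0
  n7 'b': d→8
  n8 'bd': d→9  ←P4
  n9 'bdd': d→10
  n10 'bddd': c→11
  n11 'bdddc': ·  ←P1
  n12 'd': c→18  ←P2
  n13 'a': a→14
  n14 'aa': a→15
  n15 'aaa': c→16
  n16 'aaac': c→17
  n17 'aaacc': ·  ←P3
  n18 'dc': a→19
  n19 'dca': a→20
  n20 'dcaa': c→21
  n21 'dcaac': ·  ←P5

BFS fail/out derivation:
  n1('c'): parent n0 fail=0; on 'c' 0 → fail=0;  out ∅∪∅=∅
  n7('b'): parent n0 fail=0; on 'b' 0 → fail=0;  out ∅∪∅=∅
  n12('d'): parent n0 fail=0; on 'd' 0 → fail=0;  out {2}∪∅={2}
  n13('a'): parent n0 fail=0; on 'a' 0 → fail=0;  out ∅∪∅=∅
  n2('cd'): parent n1 fail=0; on 'd' 0 → fail=12;  out ∅∪{2}={2}
  n8('bd'): parent n7 fail=0; on 'd' 0 → fail=12;  out {4}∪{2}={2,4}
  n14('aa'): parent n13 fail=0; on 'a' 0 → fail=13;  out ∅∪∅=∅
  n18('dc'): parent n12 fail=0; on 'c' 0 → fail=1;  out ∅∪∅=∅
  n3('cdc'): parent n2 fail=12; on 'c' 12 → fail=18;  out ∅∪∅=∅
  n9('bdd'): parent n8 fail=12; on 'd' 12→0 → fail=12;  out ∅∪{2}={2}
  n15('aaa'): parent n14 fail=13; on 'a' 13 → fail=14;  out ∅∪∅=∅
  n19('dca'): parent n18 fail=1; on 'a' 1→0 → fail=13;  out ∅∪∅=∅
  n4('cdca'): parent n3 fail=18; on 'a' 18 → fail=19;  out ∅∪∅=∅
  n10('bddd'): parent n9 fail=12; on 'd' 12→0 → fail=12;  out ∅∪{2}={2}
  n16('aaac'): parent n15 fail=14; on 'c' 14→13→0 → fail=1;  out ∅∪∅=∅
  n20('dcaa'): parent n19 fail=13; on 'a' 13 → fail=14;  out ∅∪∅=∅
  n5('cdcaa'): parent n4 fail=19; on 'a' 19 → fail=20;  out ∅∪∅=∅
  n11('bdddc'): parent n10 fail=12; on 'c' 12 → fail=18;  out {1}∪∅={1}
  n17('aaacc'): parent n16 fail=1; on 'c' 1→0 → fail=1;  out {3}∪∅={3}
  n21('dcaac'): parent n20 fail=14; on 'c' 14→13→0 → fail=1;  out {5}∪∅={5}
  n6('cdcaac'): parent n5 fail=20; on 'c' 20 → fail=21;  out {0}∪{5}={0,5}

Scan:
pos 0 'd': at 12  → match P2@[0:0]
pos 1 'c': at 18
pos 2 'a': at 19
pos 3 'a': at 20
pos 4 'c': at 21  → match P5@[0:4]
pos 5 'a': at 13 (via fail)
pos 6 'a': at 14
pos 7 'a': at 15
pos 8 'c': at 16
pos 9 'c': at 17  → match P3@[5:9]
pos 10 'a': at 13 (via fail)
pos 11 'a': at 14
pos 12 'd': at 12 (via fail)  → match P2@[12:12]
pos 13 'c': at 18
pos 14 'a': at 19
pos 15 'a': at 20
pos 16 'c': at 21  → match P5@[12:16]
pos 17 'c': at 1 (via fail)
pos 18 'b': at 7 (via fail)
pos 19 'd': at 8  → match P2@[19:19],P4@[18:19]
pos 20 'c': at 18 (via fail)
pos 21 'd': at 2 (via fail)  → match P2@[21:21]
pos 22 'c': at 3
pos 23 'a': at 4
pos 24 'a': at 5
pos 25 'c': at 6  → match P0@[20:25],P5@[21:25]
pos 26 'd': at 2 (via fail)  → match P2@[26:26]
pos 27 'c': at 3
pos 28 'd': at 2 (via fail)  → match P2@[28:28]
pos 29 'c': at 3
pos 30 'a': at 4
pos 31 'a': at 5
pos 32 'c': at 6  → match P0@[27:32],P5@[28:32]
pos 33 'a': at 13 (via fail)
pos 34 'a': at 14
pos 35 'a': at 15
pos 36 'c': at 16
pos 37 'c': at 17  → match P3@[33:37]
pos 38 'd': at 2 (via fail)  → match P2@[38:38]
pos 39 'c': at 3
pos 40 'a': at 4

Result: [[0,2],[4,5],[9,3],[12,2],[16,5],[19,2],[19,4],[21,2],[25,0],[25,5],[26,2],[28,2],[32,0],[32,5],[37,3],[38,2]]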